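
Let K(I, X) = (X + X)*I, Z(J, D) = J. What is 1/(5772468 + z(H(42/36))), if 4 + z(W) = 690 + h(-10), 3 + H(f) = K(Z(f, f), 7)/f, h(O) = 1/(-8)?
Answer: 8/46185231 ≈ 1.7322e-7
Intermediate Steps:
h(O) = -1/8
K(I, X) = 2*I*X (K(I, X) = (2*X)*I = 2*I*X)
H(f) = 11 (H(f) = -3 + (2*f*7)/f = -3 + (14*f)/f = -3 + 14 = 11)
z(W) = 5487/8 (z(W) = -4 + (690 - 1/8) = -4 + 5519/8 = 5487/8)
1/(5772468 + z(H(42/36))) = 1/(5772468 + 5487/8) = 1/(46185231/8) = 8/46185231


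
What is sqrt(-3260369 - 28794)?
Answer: I*sqrt(3289163) ≈ 1813.6*I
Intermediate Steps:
sqrt(-3260369 - 28794) = sqrt(-3289163) = I*sqrt(3289163)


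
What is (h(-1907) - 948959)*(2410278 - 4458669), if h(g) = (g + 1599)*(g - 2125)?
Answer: -599967578727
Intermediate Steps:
h(g) = (-2125 + g)*(1599 + g) (h(g) = (1599 + g)*(-2125 + g) = (-2125 + g)*(1599 + g))
(h(-1907) - 948959)*(2410278 - 4458669) = ((-3397875 + (-1907)² - 526*(-1907)) - 948959)*(2410278 - 4458669) = ((-3397875 + 3636649 + 1003082) - 948959)*(-2048391) = (1241856 - 948959)*(-2048391) = 292897*(-2048391) = -599967578727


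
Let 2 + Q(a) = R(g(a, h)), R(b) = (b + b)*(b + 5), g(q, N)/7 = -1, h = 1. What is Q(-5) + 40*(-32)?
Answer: -1254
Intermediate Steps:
g(q, N) = -7 (g(q, N) = 7*(-1) = -7)
R(b) = 2*b*(5 + b) (R(b) = (2*b)*(5 + b) = 2*b*(5 + b))
Q(a) = 26 (Q(a) = -2 + 2*(-7)*(5 - 7) = -2 + 2*(-7)*(-2) = -2 + 28 = 26)
Q(-5) + 40*(-32) = 26 + 40*(-32) = 26 - 1280 = -1254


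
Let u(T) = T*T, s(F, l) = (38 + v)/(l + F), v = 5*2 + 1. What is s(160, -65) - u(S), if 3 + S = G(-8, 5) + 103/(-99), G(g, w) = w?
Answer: -377126/931095 ≈ -0.40504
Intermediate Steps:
v = 11 (v = 10 + 1 = 11)
S = 95/99 (S = -3 + (5 + 103/(-99)) = -3 + (5 + 103*(-1/99)) = -3 + (5 - 103/99) = -3 + 392/99 = 95/99 ≈ 0.95960)
s(F, l) = 49/(F + l) (s(F, l) = (38 + 11)/(l + F) = 49/(F + l))
u(T) = T²
s(160, -65) - u(S) = 49/(160 - 65) - (95/99)² = 49/95 - 1*9025/9801 = 49*(1/95) - 9025/9801 = 49/95 - 9025/9801 = -377126/931095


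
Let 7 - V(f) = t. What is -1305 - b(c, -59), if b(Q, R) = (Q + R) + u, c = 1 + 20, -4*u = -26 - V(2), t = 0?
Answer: -5101/4 ≈ -1275.3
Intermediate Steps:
V(f) = 7 (V(f) = 7 - 1*0 = 7 + 0 = 7)
u = 33/4 (u = -(-26 - 1*7)/4 = -(-26 - 7)/4 = -¼*(-33) = 33/4 ≈ 8.2500)
c = 21
b(Q, R) = 33/4 + Q + R (b(Q, R) = (Q + R) + 33/4 = 33/4 + Q + R)
-1305 - b(c, -59) = -1305 - (33/4 + 21 - 59) = -1305 - 1*(-119/4) = -1305 + 119/4 = -5101/4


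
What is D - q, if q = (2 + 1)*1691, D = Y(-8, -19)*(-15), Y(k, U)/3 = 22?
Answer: -6063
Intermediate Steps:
Y(k, U) = 66 (Y(k, U) = 3*22 = 66)
D = -990 (D = 66*(-15) = -990)
q = 5073 (q = 3*1691 = 5073)
D - q = -990 - 1*5073 = -990 - 5073 = -6063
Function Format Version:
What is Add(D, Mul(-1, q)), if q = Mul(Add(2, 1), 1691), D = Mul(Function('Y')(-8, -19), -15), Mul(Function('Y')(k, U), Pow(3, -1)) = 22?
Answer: -6063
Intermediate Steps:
Function('Y')(k, U) = 66 (Function('Y')(k, U) = Mul(3, 22) = 66)
D = -990 (D = Mul(66, -15) = -990)
q = 5073 (q = Mul(3, 1691) = 5073)
Add(D, Mul(-1, q)) = Add(-990, Mul(-1, 5073)) = Add(-990, -5073) = -6063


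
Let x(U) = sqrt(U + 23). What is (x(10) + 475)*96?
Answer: 45600 + 96*sqrt(33) ≈ 46152.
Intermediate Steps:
x(U) = sqrt(23 + U)
(x(10) + 475)*96 = (sqrt(23 + 10) + 475)*96 = (sqrt(33) + 475)*96 = (475 + sqrt(33))*96 = 45600 + 96*sqrt(33)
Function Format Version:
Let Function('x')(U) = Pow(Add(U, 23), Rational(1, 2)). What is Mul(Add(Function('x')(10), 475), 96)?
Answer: Add(45600, Mul(96, Pow(33, Rational(1, 2)))) ≈ 46152.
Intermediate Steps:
Function('x')(U) = Pow(Add(23, U), Rational(1, 2))
Mul(Add(Function('x')(10), 475), 96) = Mul(Add(Pow(Add(23, 10), Rational(1, 2)), 475), 96) = Mul(Add(Pow(33, Rational(1, 2)), 475), 96) = Mul(Add(475, Pow(33, Rational(1, 2))), 96) = Add(45600, Mul(96, Pow(33, Rational(1, 2))))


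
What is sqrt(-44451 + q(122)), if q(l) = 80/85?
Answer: I*sqrt(12846067)/17 ≈ 210.83*I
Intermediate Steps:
q(l) = 16/17 (q(l) = 80*(1/85) = 16/17)
sqrt(-44451 + q(122)) = sqrt(-44451 + 16/17) = sqrt(-755651/17) = I*sqrt(12846067)/17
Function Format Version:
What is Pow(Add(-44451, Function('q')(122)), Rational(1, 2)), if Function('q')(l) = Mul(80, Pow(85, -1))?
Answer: Mul(Rational(1, 17), I, Pow(12846067, Rational(1, 2))) ≈ Mul(210.83, I)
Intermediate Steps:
Function('q')(l) = Rational(16, 17) (Function('q')(l) = Mul(80, Rational(1, 85)) = Rational(16, 17))
Pow(Add(-44451, Function('q')(122)), Rational(1, 2)) = Pow(Add(-44451, Rational(16, 17)), Rational(1, 2)) = Pow(Rational(-755651, 17), Rational(1, 2)) = Mul(Rational(1, 17), I, Pow(12846067, Rational(1, 2)))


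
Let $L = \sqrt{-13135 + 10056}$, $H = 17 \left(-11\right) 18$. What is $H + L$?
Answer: $-3366 + i \sqrt{3079} \approx -3366.0 + 55.489 i$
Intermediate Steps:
$H = -3366$ ($H = \left(-187\right) 18 = -3366$)
$L = i \sqrt{3079}$ ($L = \sqrt{-3079} = i \sqrt{3079} \approx 55.489 i$)
$H + L = -3366 + i \sqrt{3079}$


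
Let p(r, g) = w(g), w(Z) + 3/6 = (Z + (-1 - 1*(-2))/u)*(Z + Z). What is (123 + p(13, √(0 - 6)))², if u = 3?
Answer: 146491/12 + 442*I*√6/3 ≈ 12208.0 + 360.89*I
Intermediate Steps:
w(Z) = -½ + 2*Z*(⅓ + Z) (w(Z) = -½ + (Z + (-1 - 1*(-2))/3)*(Z + Z) = -½ + (Z + (-1 + 2)*(⅓))*(2*Z) = -½ + (Z + 1*(⅓))*(2*Z) = -½ + (Z + ⅓)*(2*Z) = -½ + (⅓ + Z)*(2*Z) = -½ + 2*Z*(⅓ + Z))
p(r, g) = -½ + 2*g² + 2*g/3
(123 + p(13, √(0 - 6)))² = (123 + (-½ + 2*(√(0 - 6))² + 2*√(0 - 6)/3))² = (123 + (-½ + 2*(√(-6))² + 2*√(-6)/3))² = (123 + (-½ + 2*(I*√6)² + 2*(I*√6)/3))² = (123 + (-½ + 2*(-6) + 2*I*√6/3))² = (123 + (-½ - 12 + 2*I*√6/3))² = (123 + (-25/2 + 2*I*√6/3))² = (221/2 + 2*I*√6/3)²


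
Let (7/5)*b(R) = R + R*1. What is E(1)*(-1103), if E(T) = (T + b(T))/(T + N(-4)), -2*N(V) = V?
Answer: -18751/21 ≈ -892.90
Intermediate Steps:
b(R) = 10*R/7 (b(R) = 5*(R + R*1)/7 = 5*(R + R)/7 = 5*(2*R)/7 = 10*R/7)
N(V) = -V/2
E(T) = 17*T/(7*(2 + T)) (E(T) = (T + 10*T/7)/(T - ½*(-4)) = (17*T/7)/(T + 2) = (17*T/7)/(2 + T) = 17*T/(7*(2 + T)))
E(1)*(-1103) = ((17/7)*1/(2 + 1))*(-1103) = ((17/7)*1/3)*(-1103) = ((17/7)*1*(⅓))*(-1103) = (17/21)*(-1103) = -18751/21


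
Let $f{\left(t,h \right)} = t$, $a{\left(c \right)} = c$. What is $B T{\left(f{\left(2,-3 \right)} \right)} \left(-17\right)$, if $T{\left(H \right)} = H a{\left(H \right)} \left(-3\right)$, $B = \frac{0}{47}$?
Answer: $0$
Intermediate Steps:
$B = 0$ ($B = 0 \cdot \frac{1}{47} = 0$)
$T{\left(H \right)} = - 3 H^{2}$ ($T{\left(H \right)} = H H \left(-3\right) = H^{2} \left(-3\right) = - 3 H^{2}$)
$B T{\left(f{\left(2,-3 \right)} \right)} \left(-17\right) = 0 \left(- 3 \cdot 2^{2}\right) \left(-17\right) = 0 \left(\left(-3\right) 4\right) \left(-17\right) = 0 \left(-12\right) \left(-17\right) = 0 \left(-17\right) = 0$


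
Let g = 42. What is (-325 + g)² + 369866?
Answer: 449955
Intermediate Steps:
(-325 + g)² + 369866 = (-325 + 42)² + 369866 = (-283)² + 369866 = 80089 + 369866 = 449955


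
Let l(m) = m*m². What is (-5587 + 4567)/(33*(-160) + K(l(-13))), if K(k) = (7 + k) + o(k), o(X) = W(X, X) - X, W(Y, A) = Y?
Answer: 34/249 ≈ 0.13655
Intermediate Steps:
o(X) = 0 (o(X) = X - X = 0)
l(m) = m³
K(k) = 7 + k (K(k) = (7 + k) + 0 = 7 + k)
(-5587 + 4567)/(33*(-160) + K(l(-13))) = (-5587 + 4567)/(33*(-160) + (7 + (-13)³)) = -1020/(-5280 + (7 - 2197)) = -1020/(-5280 - 2190) = -1020/(-7470) = -1020*(-1/7470) = 34/249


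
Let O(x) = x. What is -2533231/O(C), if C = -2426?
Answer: 2533231/2426 ≈ 1044.2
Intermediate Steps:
-2533231/O(C) = -2533231/(-2426) = -2533231*(-1/2426) = 2533231/2426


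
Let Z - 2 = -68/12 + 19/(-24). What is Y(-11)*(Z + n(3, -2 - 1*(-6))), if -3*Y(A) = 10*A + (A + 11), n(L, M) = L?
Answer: -1925/36 ≈ -53.472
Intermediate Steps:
Z = -107/24 (Z = 2 + (-68/12 + 19/(-24)) = 2 + (-68*1/12 + 19*(-1/24)) = 2 + (-17/3 - 19/24) = 2 - 155/24 = -107/24 ≈ -4.4583)
Y(A) = -11/3 - 11*A/3 (Y(A) = -(10*A + (A + 11))/3 = -(10*A + (11 + A))/3 = -(11 + 11*A)/3 = -11/3 - 11*A/3)
Y(-11)*(Z + n(3, -2 - 1*(-6))) = (-11/3 - 11/3*(-11))*(-107/24 + 3) = (-11/3 + 121/3)*(-35/24) = (110/3)*(-35/24) = -1925/36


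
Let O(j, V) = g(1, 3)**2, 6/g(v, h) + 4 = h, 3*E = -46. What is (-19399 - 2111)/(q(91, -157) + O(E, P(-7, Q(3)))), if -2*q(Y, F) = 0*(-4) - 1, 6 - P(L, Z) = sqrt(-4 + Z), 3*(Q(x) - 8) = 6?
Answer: -43020/73 ≈ -589.32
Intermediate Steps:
Q(x) = 10 (Q(x) = 8 + (1/3)*6 = 8 + 2 = 10)
E = -46/3 (E = (1/3)*(-46) = -46/3 ≈ -15.333)
g(v, h) = 6/(-4 + h)
P(L, Z) = 6 - sqrt(-4 + Z)
O(j, V) = 36 (O(j, V) = (6/(-4 + 3))**2 = (6/(-1))**2 = (6*(-1))**2 = (-6)**2 = 36)
q(Y, F) = 1/2 (q(Y, F) = -(0*(-4) - 1)/2 = -(0 - 1)/2 = -1/2*(-1) = 1/2)
(-19399 - 2111)/(q(91, -157) + O(E, P(-7, Q(3)))) = (-19399 - 2111)/(1/2 + 36) = -21510/73/2 = -21510*2/73 = -43020/73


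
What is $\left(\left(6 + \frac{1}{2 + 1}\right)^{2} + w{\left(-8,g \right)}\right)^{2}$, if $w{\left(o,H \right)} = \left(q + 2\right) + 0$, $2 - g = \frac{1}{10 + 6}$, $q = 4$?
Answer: $\frac{172225}{81} \approx 2126.2$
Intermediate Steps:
$g = \frac{31}{16}$ ($g = 2 - \frac{1}{10 + 6} = 2 - \frac{1}{16} = \frac{31}{16} \approx 1.9375$)
$w{\left(o,H \right)} = 6$ ($w{\left(o,H \right)} = \left(4 + 2\right) + 0 = 6 + 0 = 6$)
$\left(\left(6 + \frac{1}{2 + 1}\right)^{2} + w{\left(-8,g \right)}\right)^{2} = \left(\left(6 + \frac{1}{2 + 1}\right)^{2} + 6\right)^{2} = \left(\left(6 + \frac{1}{3}\right)^{2} + 6\right)^{2} = \left(\left(\frac{19}{3}\right)^{2} + 6\right)^{2} = \left(\frac{361}{9} + 6\right)^{2} = \left(\frac{415}{9}\right)^{2} = \frac{172225}{81}$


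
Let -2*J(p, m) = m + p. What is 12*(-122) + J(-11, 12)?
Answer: -2929/2 ≈ -1464.5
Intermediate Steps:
J(p, m) = -m/2 - p/2 (J(p, m) = -(m + p)/2 = -m/2 - p/2)
12*(-122) + J(-11, 12) = 12*(-122) + (-½*12 - ½*(-11)) = -1464 + (-6 + 11/2) = -1464 - ½ = -2929/2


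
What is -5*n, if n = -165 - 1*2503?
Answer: 13340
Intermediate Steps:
n = -2668 (n = -165 - 2503 = -2668)
-5*n = -5*(-2668) = 13340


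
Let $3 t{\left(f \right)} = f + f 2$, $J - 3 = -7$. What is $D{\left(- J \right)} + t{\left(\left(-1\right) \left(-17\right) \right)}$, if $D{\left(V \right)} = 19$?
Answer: $36$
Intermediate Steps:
$J = -4$ ($J = 3 - 7 = -4$)
$t{\left(f \right)} = f$ ($t{\left(f \right)} = \frac{f + f 2}{3} = \frac{f + 2 f}{3} = \frac{3 f}{3} = f$)
$D{\left(- J \right)} + t{\left(\left(-1\right) \left(-17\right) \right)} = 19 - -17 = 19 + 17 = 36$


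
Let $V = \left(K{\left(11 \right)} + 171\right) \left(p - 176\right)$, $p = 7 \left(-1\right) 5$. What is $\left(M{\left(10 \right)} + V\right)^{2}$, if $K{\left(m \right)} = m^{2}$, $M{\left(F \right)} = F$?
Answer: $3794806404$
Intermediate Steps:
$p = -35$ ($p = \left(-7\right) 5 = -35$)
$V = -61612$ ($V = \left(11^{2} + 171\right) \left(-35 - 176\right) = \left(121 + 171\right) \left(-211\right) = 292 \left(-211\right) = -61612$)
$\left(M{\left(10 \right)} + V\right)^{2} = \left(10 - 61612\right)^{2} = \left(-61602\right)^{2} = 3794806404$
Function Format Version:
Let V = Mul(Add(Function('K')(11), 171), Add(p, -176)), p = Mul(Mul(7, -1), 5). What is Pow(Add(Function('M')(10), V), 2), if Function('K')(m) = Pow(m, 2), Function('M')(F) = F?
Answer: 3794806404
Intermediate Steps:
p = -35 (p = Mul(-7, 5) = -35)
V = -61612 (V = Mul(Add(Pow(11, 2), 171), Add(-35, -176)) = Mul(Add(121, 171), -211) = Mul(292, -211) = -61612)
Pow(Add(Function('M')(10), V), 2) = Pow(Add(10, -61612), 2) = Pow(-61602, 2) = 3794806404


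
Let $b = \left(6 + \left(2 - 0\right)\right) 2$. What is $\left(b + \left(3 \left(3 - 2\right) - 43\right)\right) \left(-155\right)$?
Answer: $3720$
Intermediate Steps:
$b = 16$ ($b = \left(6 + \left(2 + 0\right)\right) 2 = \left(6 + 2\right) 2 = 8 \cdot 2 = 16$)
$\left(b + \left(3 \left(3 - 2\right) - 43\right)\right) \left(-155\right) = \left(16 + \left(3 \left(3 - 2\right) - 43\right)\right) \left(-155\right) = \left(16 + \left(3 \cdot 1 - 43\right)\right) \left(-155\right) = \left(16 + \left(3 - 43\right)\right) \left(-155\right) = \left(16 - 40\right) \left(-155\right) = \left(-24\right) \left(-155\right) = 3720$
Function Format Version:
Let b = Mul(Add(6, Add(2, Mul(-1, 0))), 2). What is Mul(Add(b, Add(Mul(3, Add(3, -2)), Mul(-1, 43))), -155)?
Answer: 3720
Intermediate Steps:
b = 16 (b = Mul(Add(6, Add(2, 0)), 2) = Mul(Add(6, 2), 2) = Mul(8, 2) = 16)
Mul(Add(b, Add(Mul(3, Add(3, -2)), Mul(-1, 43))), -155) = Mul(Add(16, Add(Mul(3, Add(3, -2)), Mul(-1, 43))), -155) = Mul(Add(16, Add(Mul(3, 1), -43)), -155) = Mul(Add(16, Add(3, -43)), -155) = Mul(Add(16, -40), -155) = Mul(-24, -155) = 3720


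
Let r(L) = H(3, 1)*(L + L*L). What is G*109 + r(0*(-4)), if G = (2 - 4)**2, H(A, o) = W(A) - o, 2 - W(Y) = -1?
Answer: 436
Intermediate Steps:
W(Y) = 3 (W(Y) = 2 - 1*(-1) = 2 + 1 = 3)
H(A, o) = 3 - o
r(L) = 2*L + 2*L**2 (r(L) = (3 - 1*1)*(L + L*L) = (3 - 1)*(L + L**2) = 2*(L + L**2) = 2*L + 2*L**2)
G = 4 (G = (-2)**2 = 4)
G*109 + r(0*(-4)) = 4*109 + 2*(0*(-4))*(1 + 0*(-4)) = 436 + 2*0*(1 + 0) = 436 + 2*0*1 = 436 + 0 = 436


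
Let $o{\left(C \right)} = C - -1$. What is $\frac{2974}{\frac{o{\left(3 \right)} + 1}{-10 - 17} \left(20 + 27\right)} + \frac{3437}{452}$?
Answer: $- \frac{35487001}{106220} \approx -334.09$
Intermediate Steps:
$o{\left(C \right)} = 1 + C$ ($o{\left(C \right)} = C + 1 = 1 + C$)
$\frac{2974}{\frac{o{\left(3 \right)} + 1}{-10 - 17} \left(20 + 27\right)} + \frac{3437}{452} = \frac{2974}{\frac{\left(1 + 3\right) + 1}{-10 - 17} \left(20 + 27\right)} + \frac{3437}{452} = \frac{2974}{\frac{4 + 1}{-27} \cdot 47} + 3437 \cdot \frac{1}{452} = \frac{2974}{5 \left(- \frac{1}{27}\right) 47} + \frac{3437}{452} = \frac{2974}{\left(- \frac{5}{27}\right) 47} + \frac{3437}{452} = \frac{2974}{- \frac{235}{27}} + \frac{3437}{452} = 2974 \left(- \frac{27}{235}\right) + \frac{3437}{452} = - \frac{80298}{235} + \frac{3437}{452} = - \frac{35487001}{106220}$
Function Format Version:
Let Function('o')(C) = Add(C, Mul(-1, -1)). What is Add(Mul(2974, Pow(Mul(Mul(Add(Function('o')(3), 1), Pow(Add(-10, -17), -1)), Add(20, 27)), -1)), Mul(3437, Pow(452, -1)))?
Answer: Rational(-35487001, 106220) ≈ -334.09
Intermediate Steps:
Function('o')(C) = Add(1, C) (Function('o')(C) = Add(C, 1) = Add(1, C))
Add(Mul(2974, Pow(Mul(Mul(Add(Function('o')(3), 1), Pow(Add(-10, -17), -1)), Add(20, 27)), -1)), Mul(3437, Pow(452, -1))) = Add(Mul(2974, Pow(Mul(Mul(Add(Add(1, 3), 1), Pow(Add(-10, -17), -1)), Add(20, 27)), -1)), Mul(3437, Pow(452, -1))) = Add(Mul(2974, Pow(Mul(Mul(Add(4, 1), Pow(-27, -1)), 47), -1)), Mul(3437, Rational(1, 452))) = Add(Mul(2974, Pow(Mul(Mul(5, Rational(-1, 27)), 47), -1)), Rational(3437, 452)) = Add(Mul(2974, Pow(Mul(Rational(-5, 27), 47), -1)), Rational(3437, 452)) = Add(Mul(2974, Pow(Rational(-235, 27), -1)), Rational(3437, 452)) = Add(Mul(2974, Rational(-27, 235)), Rational(3437, 452)) = Add(Rational(-80298, 235), Rational(3437, 452)) = Rational(-35487001, 106220)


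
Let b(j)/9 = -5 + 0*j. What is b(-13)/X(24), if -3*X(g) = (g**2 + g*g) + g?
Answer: 45/392 ≈ 0.11480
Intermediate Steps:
X(g) = -2*g**2/3 - g/3 (X(g) = -((g**2 + g*g) + g)/3 = -((g**2 + g**2) + g)/3 = -(2*g**2 + g)/3 = -(g + 2*g**2)/3 = -2*g**2/3 - g/3)
b(j) = -45 (b(j) = 9*(-5 + 0*j) = 9*(-5 + 0) = 9*(-5) = -45)
b(-13)/X(24) = -45*(-1/(8*(1 + 2*24))) = -45*(-1/(8*(1 + 48))) = -45/((-1/3*24*49)) = -45/(-392) = -45*(-1/392) = 45/392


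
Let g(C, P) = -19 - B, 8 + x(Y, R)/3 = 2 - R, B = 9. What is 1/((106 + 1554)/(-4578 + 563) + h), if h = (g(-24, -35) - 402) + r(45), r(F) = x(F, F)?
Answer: -803/468481 ≈ -0.0017141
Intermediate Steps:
x(Y, R) = -18 - 3*R (x(Y, R) = -24 + 3*(2 - R) = -24 + (6 - 3*R) = -18 - 3*R)
g(C, P) = -28 (g(C, P) = -19 - 1*9 = -19 - 9 = -28)
r(F) = -18 - 3*F
h = -583 (h = (-28 - 402) + (-18 - 3*45) = -430 + (-18 - 135) = -430 - 153 = -583)
1/((106 + 1554)/(-4578 + 563) + h) = 1/((106 + 1554)/(-4578 + 563) - 583) = 1/(1660/(-4015) - 583) = 1/(1660*(-1/4015) - 583) = 1/(-332/803 - 583) = 1/(-468481/803) = -803/468481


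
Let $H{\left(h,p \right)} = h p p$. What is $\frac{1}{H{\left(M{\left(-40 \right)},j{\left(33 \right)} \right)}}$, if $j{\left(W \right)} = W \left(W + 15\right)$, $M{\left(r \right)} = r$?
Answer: $- \frac{1}{100362240} \approx -9.9639 \cdot 10^{-9}$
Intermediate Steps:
$j{\left(W \right)} = W \left(15 + W\right)$
$H{\left(h,p \right)} = h p^{2}$
$\frac{1}{H{\left(M{\left(-40 \right)},j{\left(33 \right)} \right)}} = \frac{1}{\left(-40\right) \left(33 \left(15 + 33\right)\right)^{2}} = \frac{1}{\left(-40\right) \left(33 \cdot 48\right)^{2}} = \frac{1}{\left(-40\right) 1584^{2}} = \frac{1}{\left(-40\right) 2509056} = \frac{1}{-100362240} = - \frac{1}{100362240}$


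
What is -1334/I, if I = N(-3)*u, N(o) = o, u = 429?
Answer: 1334/1287 ≈ 1.0365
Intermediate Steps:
I = -1287 (I = -3*429 = -1287)
-1334/I = -1334/(-1287) = -1334*(-1/1287) = 1334/1287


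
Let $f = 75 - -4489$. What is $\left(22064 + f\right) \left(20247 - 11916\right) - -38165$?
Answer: $221876033$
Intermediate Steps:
$f = 4564$ ($f = 75 + 4489 = 4564$)
$\left(22064 + f\right) \left(20247 - 11916\right) - -38165 = \left(22064 + 4564\right) \left(20247 - 11916\right) - -38165 = 26628 \cdot 8331 + 38165 = 221837868 + 38165 = 221876033$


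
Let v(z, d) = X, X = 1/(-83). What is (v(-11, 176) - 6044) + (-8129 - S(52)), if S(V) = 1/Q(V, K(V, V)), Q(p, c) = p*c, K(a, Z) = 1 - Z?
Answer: -3119706637/220116 ≈ -14173.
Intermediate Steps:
Q(p, c) = c*p
S(V) = 1/(V*(1 - V)) (S(V) = 1/((1 - V)*V) = 1/(V*(1 - V)))
X = -1/83 ≈ -0.012048
v(z, d) = -1/83
(v(-11, 176) - 6044) + (-8129 - S(52)) = (-1/83 - 6044) + (-8129 - (-1)/(52*(-1 + 52))) = -501653/83 + (-8129 - (-1)/(52*51)) = -501653/83 + (-8129 - 1*(-1/2652)) = -501653/83 + (-8129 + 1/2652) = -501653/83 - 21558107/2652 = -3119706637/220116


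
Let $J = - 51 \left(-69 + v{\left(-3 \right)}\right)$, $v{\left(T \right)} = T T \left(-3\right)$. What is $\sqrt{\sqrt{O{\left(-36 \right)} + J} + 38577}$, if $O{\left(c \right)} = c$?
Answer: $\sqrt{38577 + 18 \sqrt{15}} \approx 196.59$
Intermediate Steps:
$v{\left(T \right)} = - 3 T^{2}$ ($v{\left(T \right)} = T^{2} \left(-3\right) = - 3 T^{2}$)
$J = 4896$ ($J = - 51 \left(-69 - 3 \left(-3\right)^{2}\right) = - 51 \left(-69 - 27\right) = \left(-51\right) \left(-96\right) = 4896$)
$\sqrt{\sqrt{O{\left(-36 \right)} + J} + 38577} = \sqrt{\sqrt{-36 + 4896} + 38577} = \sqrt{\sqrt{4860} + 38577} = \sqrt{18 \sqrt{15} + 38577} = \sqrt{38577 + 18 \sqrt{15}}$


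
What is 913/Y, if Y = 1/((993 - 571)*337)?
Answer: 129841382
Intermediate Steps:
Y = 1/142214 (Y = (1/337)/422 = (1/422)*(1/337) = 1/142214 ≈ 7.0317e-6)
913/Y = 913/(1/142214) = 913*142214 = 129841382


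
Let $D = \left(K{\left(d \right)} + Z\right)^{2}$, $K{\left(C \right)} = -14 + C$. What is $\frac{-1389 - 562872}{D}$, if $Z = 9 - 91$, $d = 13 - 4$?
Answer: $- \frac{188087}{2523} \approx -74.549$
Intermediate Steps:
$d = 9$
$Z = -82$ ($Z = 9 - 91 = -82$)
$D = 7569$ ($D = \left(\left(-14 + 9\right) - 82\right)^{2} = \left(-5 - 82\right)^{2} = \left(-87\right)^{2} = 7569$)
$\frac{-1389 - 562872}{D} = \frac{-1389 - 562872}{7569} = \left(-1389 - 562872\right) \frac{1}{7569} = \left(-564261\right) \frac{1}{7569} = - \frac{188087}{2523}$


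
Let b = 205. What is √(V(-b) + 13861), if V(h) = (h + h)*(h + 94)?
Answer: √59371 ≈ 243.66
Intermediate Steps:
V(h) = 2*h*(94 + h) (V(h) = (2*h)*(94 + h) = 2*h*(94 + h))
√(V(-b) + 13861) = √(2*(-1*205)*(94 - 1*205) + 13861) = √(2*(-205)*(94 - 205) + 13861) = √(2*(-205)*(-111) + 13861) = √(45510 + 13861) = √59371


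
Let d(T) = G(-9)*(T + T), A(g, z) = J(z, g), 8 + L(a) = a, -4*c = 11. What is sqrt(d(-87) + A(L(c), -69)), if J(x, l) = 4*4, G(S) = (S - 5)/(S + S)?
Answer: I*sqrt(1074)/3 ≈ 10.924*I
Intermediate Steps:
c = -11/4 (c = -1/4*11 = -11/4 ≈ -2.7500)
G(S) = (-5 + S)/(2*S) (G(S) = (-5 + S)/((2*S)) = (-5 + S)*(1/(2*S)) = (-5 + S)/(2*S))
J(x, l) = 16
L(a) = -8 + a
A(g, z) = 16
d(T) = 14*T/9 (d(T) = ((1/2)*(-5 - 9)/(-9))*(T + T) = ((1/2)*(-1/9)*(-14))*(2*T) = 7*(2*T)/9 = 14*T/9)
sqrt(d(-87) + A(L(c), -69)) = sqrt((14/9)*(-87) + 16) = sqrt(-406/3 + 16) = sqrt(-358/3) = I*sqrt(1074)/3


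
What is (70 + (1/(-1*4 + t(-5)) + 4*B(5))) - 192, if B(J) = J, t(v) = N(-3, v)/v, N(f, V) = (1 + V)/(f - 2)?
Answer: -10633/104 ≈ -102.24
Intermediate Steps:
N(f, V) = (1 + V)/(-2 + f)
t(v) = (-⅕ - v/5)/v (t(v) = ((1 + v)/(-2 - 3))/v = ((1 + v)/(-5))/v = (-(1 + v)/5)/v = (-⅕ - v/5)/v)
(70 + (1/(-1*4 + t(-5)) + 4*B(5))) - 192 = (70 + (1/(-1*4 + (⅕)*(-1 - 1*(-5))/(-5)) + 4*5)) - 192 = (70 + (1/(-4 + (⅕)*(-⅕)*(-1 + 5)) + 20)) - 192 = (70 + (1/(-4 + (⅕)*(-⅕)*4) + 20)) - 192 = (70 + (1/(-4 - 4/25) + 20)) - 192 = (70 + (1/(-104/25) + 20)) - 192 = (70 + (-25/104 + 20)) - 192 = (70 + 2055/104) - 192 = 9335/104 - 192 = -10633/104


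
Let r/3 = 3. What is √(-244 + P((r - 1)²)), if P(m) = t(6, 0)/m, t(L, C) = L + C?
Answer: I*√15610/8 ≈ 15.617*I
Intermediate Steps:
r = 9 (r = 3*3 = 9)
t(L, C) = C + L
P(m) = 6/m (P(m) = (0 + 6)/m = 6/m)
√(-244 + P((r - 1)²)) = √(-244 + 6/((9 - 1)²)) = √(-244 + 6/(8²)) = √(-244 + 6/64) = √(-244 + 6*(1/64)) = √(-244 + 3/32) = √(-7805/32) = I*√15610/8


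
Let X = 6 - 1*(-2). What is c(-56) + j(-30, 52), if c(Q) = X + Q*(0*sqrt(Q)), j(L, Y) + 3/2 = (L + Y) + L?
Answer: -3/2 ≈ -1.5000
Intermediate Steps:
X = 8 (X = 6 + 2 = 8)
j(L, Y) = -3/2 + Y + 2*L (j(L, Y) = -3/2 + ((L + Y) + L) = -3/2 + (Y + 2*L) = -3/2 + Y + 2*L)
c(Q) = 8 (c(Q) = 8 + Q*(0*sqrt(Q)) = 8 + Q*0 = 8 + 0 = 8)
c(-56) + j(-30, 52) = 8 + (-3/2 + 52 + 2*(-30)) = 8 + (-3/2 + 52 - 60) = 8 - 19/2 = -3/2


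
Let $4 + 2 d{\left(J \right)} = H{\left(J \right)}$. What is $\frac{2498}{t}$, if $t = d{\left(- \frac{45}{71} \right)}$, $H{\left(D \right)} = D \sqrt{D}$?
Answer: $- \frac{7152493424}{5817701} + \frac{47886660 i \sqrt{355}}{5817701} \approx -1229.4 + 155.09 i$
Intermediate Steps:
$H{\left(D \right)} = D^{\frac{3}{2}}$
$d{\left(J \right)} = -2 + \frac{J^{\frac{3}{2}}}{2}$
$t = -2 - \frac{135 i \sqrt{355}}{10082}$ ($t = -2 + \frac{\left(- \frac{45}{71}\right)^{\frac{3}{2}}}{2} = -2 + \frac{\left(- \frac{135}{5041}\right) i \sqrt{355}}{2} = -2 - \frac{135 i \sqrt{355}}{10082} \approx -2.0 - 0.25229 i$)
$\frac{2498}{t} = \frac{2498}{-2 - \frac{135 i \sqrt{355}}{10082}}$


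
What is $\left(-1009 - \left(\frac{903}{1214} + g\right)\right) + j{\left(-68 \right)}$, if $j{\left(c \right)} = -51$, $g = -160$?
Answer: $- \frac{1093503}{1214} \approx -900.74$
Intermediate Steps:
$\left(-1009 - \left(\frac{903}{1214} + g\right)\right) + j{\left(-68 \right)} = \left(-1009 + \left(\frac{903}{-1214} - -160\right)\right) - 51 = \left(-1009 + \left(903 \left(- \frac{1}{1214}\right) + 160\right)\right) - 51 = \left(-1009 + \left(- \frac{903}{1214} + 160\right)\right) - 51 = \left(-1009 + \frac{193337}{1214}\right) - 51 = - \frac{1031589}{1214} - 51 = - \frac{1093503}{1214}$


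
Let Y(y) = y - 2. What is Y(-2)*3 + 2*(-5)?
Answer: -22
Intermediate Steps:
Y(y) = -2 + y
Y(-2)*3 + 2*(-5) = (-2 - 2)*3 + 2*(-5) = -4*3 - 10 = -12 - 10 = -22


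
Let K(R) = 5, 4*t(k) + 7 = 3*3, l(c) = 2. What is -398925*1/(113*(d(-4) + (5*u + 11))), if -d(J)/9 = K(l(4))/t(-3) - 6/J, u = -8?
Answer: 159570/5989 ≈ 26.644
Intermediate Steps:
t(k) = ½ (t(k) = -7/4 + (3*3)/4 = -7/4 + (¼)*9 = -7/4 + 9/4 = ½)
d(J) = -90 + 54/J (d(J) = -9*(5/(½) - 6/J) = -9*(5*2 - 6/J) = -9*(10 - 6/J) = -90 + 54/J)
-398925*1/(113*(d(-4) + (5*u + 11))) = -398925*1/(113*((-90 + 54/(-4)) + (5*(-8) + 11))) = -398925*1/(113*((-90 + 54*(-¼)) + (-40 + 11))) = -398925*1/(113*((-90 - 27/2) - 29)) = -398925*1/(113*(-207/2 - 29)) = -398925/((-265/2*113)) = -398925/(-29945/2) = -398925*(-2/29945) = 159570/5989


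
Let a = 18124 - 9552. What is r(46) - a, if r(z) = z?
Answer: -8526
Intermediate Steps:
a = 8572
r(46) - a = 46 - 1*8572 = 46 - 8572 = -8526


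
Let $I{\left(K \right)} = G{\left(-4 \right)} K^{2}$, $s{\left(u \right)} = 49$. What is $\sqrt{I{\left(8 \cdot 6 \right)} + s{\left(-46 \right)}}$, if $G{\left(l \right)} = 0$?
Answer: $7$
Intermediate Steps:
$I{\left(K \right)} = 0$ ($I{\left(K \right)} = 0 K^{2} = 0$)
$\sqrt{I{\left(8 \cdot 6 \right)} + s{\left(-46 \right)}} = \sqrt{0 + 49} = \sqrt{49} = 7$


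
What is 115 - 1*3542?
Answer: -3427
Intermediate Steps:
115 - 1*3542 = 115 - 3542 = -3427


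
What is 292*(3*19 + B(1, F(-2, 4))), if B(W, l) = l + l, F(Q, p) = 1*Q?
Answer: 15476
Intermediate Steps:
F(Q, p) = Q
B(W, l) = 2*l
292*(3*19 + B(1, F(-2, 4))) = 292*(3*19 + 2*(-2)) = 292*(57 - 4) = 292*53 = 15476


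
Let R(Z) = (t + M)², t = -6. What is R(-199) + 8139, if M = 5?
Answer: 8140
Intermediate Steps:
R(Z) = 1 (R(Z) = (-6 + 5)² = (-1)² = 1)
R(-199) + 8139 = 1 + 8139 = 8140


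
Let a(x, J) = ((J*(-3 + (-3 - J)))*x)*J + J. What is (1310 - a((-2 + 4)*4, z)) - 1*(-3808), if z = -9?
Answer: 3183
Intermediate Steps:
a(x, J) = J + x*J²*(-6 - J) (a(x, J) = ((J*(-6 - J))*x)*J + J = (J*x*(-6 - J))*J + J = x*J²*(-6 - J) + J = J + x*J²*(-6 - J))
(1310 - a((-2 + 4)*4, z)) - 1*(-3808) = (1310 - (-9)*(1 - 1*(-2 + 4)*4*(-9)² - 6*(-9)*(-2 + 4)*4)) - 1*(-3808) = (1310 - (-9)*(1 - 1*2*4*81 - 6*(-9)*2*4)) + 3808 = (1310 - (-9)*(1 - 1*8*81 - 6*(-9)*8)) + 3808 = (1310 - (-9)*(1 - 648 + 432)) + 3808 = (1310 - (-9)*(-215)) + 3808 = (1310 - 1*1935) + 3808 = (1310 - 1935) + 3808 = -625 + 3808 = 3183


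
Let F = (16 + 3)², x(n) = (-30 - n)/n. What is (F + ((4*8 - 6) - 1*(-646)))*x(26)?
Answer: -28924/13 ≈ -2224.9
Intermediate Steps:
x(n) = (-30 - n)/n
F = 361 (F = 19² = 361)
(F + ((4*8 - 6) - 1*(-646)))*x(26) = (361 + ((4*8 - 6) - 1*(-646)))*((-30 - 1*26)/26) = (361 + ((32 - 6) + 646))*((-30 - 26)/26) = (361 + (26 + 646))*((1/26)*(-56)) = (361 + 672)*(-28/13) = 1033*(-28/13) = -28924/13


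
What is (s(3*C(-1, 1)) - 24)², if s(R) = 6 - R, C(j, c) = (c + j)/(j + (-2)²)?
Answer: 324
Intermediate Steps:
C(j, c) = (c + j)/(4 + j) (C(j, c) = (c + j)/(j + 4) = (c + j)/(4 + j))
(s(3*C(-1, 1)) - 24)² = ((6 - 3*(1 - 1)/(4 - 1)) - 24)² = ((6 - 3*0/3) - 24)² = ((6 - 3*(⅓)*0) - 24)² = ((6 - 3*0) - 24)² = ((6 - 1*0) - 24)² = ((6 + 0) - 24)² = (6 - 24)² = (-18)² = 324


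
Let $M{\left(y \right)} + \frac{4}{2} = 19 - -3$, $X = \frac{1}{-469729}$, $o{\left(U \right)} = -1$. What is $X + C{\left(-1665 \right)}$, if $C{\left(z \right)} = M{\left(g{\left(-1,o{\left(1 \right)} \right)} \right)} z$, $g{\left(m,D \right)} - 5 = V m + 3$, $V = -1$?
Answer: $- \frac{15641975701}{469729} \approx -33300.0$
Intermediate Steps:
$g{\left(m,D \right)} = 8 - m$ ($g{\left(m,D \right)} = 5 - \left(-3 + m\right) = 8 - m$)
$X = - \frac{1}{469729} \approx -2.1289 \cdot 10^{-6}$
$M{\left(y \right)} = 20$ ($M{\left(y \right)} = -2 + \left(19 - -3\right) = -2 + \left(19 + 3\right) = -2 + 22 = 20$)
$C{\left(z \right)} = 20 z$
$X + C{\left(-1665 \right)} = - \frac{1}{469729} + 20 \left(-1665\right) = - \frac{1}{469729} - 33300 = - \frac{15641975701}{469729}$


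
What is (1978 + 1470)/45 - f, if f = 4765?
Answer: -210977/45 ≈ -4688.4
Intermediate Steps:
(1978 + 1470)/45 - f = (1978 + 1470)/45 - 1*4765 = 3448*(1/45) - 4765 = 3448/45 - 4765 = -210977/45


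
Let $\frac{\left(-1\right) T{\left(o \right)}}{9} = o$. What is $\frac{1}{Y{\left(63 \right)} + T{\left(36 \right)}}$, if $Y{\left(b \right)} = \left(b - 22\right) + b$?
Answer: $- \frac{1}{220} \approx -0.0045455$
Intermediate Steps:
$T{\left(o \right)} = - 9 o$
$Y{\left(b \right)} = -22 + 2 b$ ($Y{\left(b \right)} = \left(-22 + b\right) + b = -22 + 2 b$)
$\frac{1}{Y{\left(63 \right)} + T{\left(36 \right)}} = \frac{1}{\left(-22 + 2 \cdot 63\right) - 324} = \frac{1}{\left(-22 + 126\right) - 324} = \frac{1}{104 - 324} = \frac{1}{-220} = - \frac{1}{220}$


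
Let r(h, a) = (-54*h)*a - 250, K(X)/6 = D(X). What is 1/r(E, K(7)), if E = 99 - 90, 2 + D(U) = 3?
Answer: -1/3166 ≈ -0.00031586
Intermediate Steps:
D(U) = 1 (D(U) = -2 + 3 = 1)
K(X) = 6 (K(X) = 6*1 = 6)
E = 9
r(h, a) = -250 - 54*a*h (r(h, a) = -54*a*h - 250 = -250 - 54*a*h)
1/r(E, K(7)) = 1/(-250 - 54*6*9) = 1/(-250 - 2916) = 1/(-3166) = -1/3166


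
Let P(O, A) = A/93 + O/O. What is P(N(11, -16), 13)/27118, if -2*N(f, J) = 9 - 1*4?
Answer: 53/1260987 ≈ 4.2031e-5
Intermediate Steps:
N(f, J) = -5/2 (N(f, J) = -(9 - 1*4)/2 = -(9 - 4)/2 = -½*5 = -5/2)
P(O, A) = 1 + A/93 (P(O, A) = A*(1/93) + 1 = A/93 + 1 = 1 + A/93)
P(N(11, -16), 13)/27118 = (1 + (1/93)*13)/27118 = (1 + 13/93)*(1/27118) = (106/93)*(1/27118) = 53/1260987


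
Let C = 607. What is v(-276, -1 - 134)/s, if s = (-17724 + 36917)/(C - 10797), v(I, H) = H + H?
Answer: 2751300/19193 ≈ 143.35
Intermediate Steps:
v(I, H) = 2*H
s = -19193/10190 (s = (-17724 + 36917)/(607 - 10797) = 19193/(-10190) = 19193*(-1/10190) = -19193/10190 ≈ -1.8835)
v(-276, -1 - 134)/s = (2*(-1 - 134))/(-19193/10190) = (2*(-135))*(-10190/19193) = -270*(-10190/19193) = 2751300/19193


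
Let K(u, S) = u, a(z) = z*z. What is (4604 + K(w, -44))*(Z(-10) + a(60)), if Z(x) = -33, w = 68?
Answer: 16665024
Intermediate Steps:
a(z) = z²
(4604 + K(w, -44))*(Z(-10) + a(60)) = (4604 + 68)*(-33 + 60²) = 4672*(-33 + 3600) = 4672*3567 = 16665024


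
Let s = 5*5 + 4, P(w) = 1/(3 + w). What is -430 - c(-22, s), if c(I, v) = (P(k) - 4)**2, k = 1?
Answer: -7105/16 ≈ -444.06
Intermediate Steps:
s = 29 (s = 25 + 4 = 29)
c(I, v) = 225/16 (c(I, v) = (1/(3 + 1) - 4)**2 = (1/4 - 4)**2 = (-15/4)**2 = 225/16)
-430 - c(-22, s) = -430 - 1*225/16 = -430 - 225/16 = -7105/16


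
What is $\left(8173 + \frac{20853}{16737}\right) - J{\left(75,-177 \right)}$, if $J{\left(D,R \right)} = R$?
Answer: $\frac{6655943}{797} \approx 8351.3$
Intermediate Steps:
$\left(8173 + \frac{20853}{16737}\right) - J{\left(75,-177 \right)} = \left(8173 + \frac{20853}{16737}\right) - -177 = \left(8173 + 20853 \cdot \frac{1}{16737}\right) + 177 = \left(8173 + \frac{993}{797}\right) + 177 = \frac{6514874}{797} + 177 = \frac{6655943}{797}$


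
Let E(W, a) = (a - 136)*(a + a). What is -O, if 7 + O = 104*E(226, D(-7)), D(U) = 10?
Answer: 262087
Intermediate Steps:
E(W, a) = 2*a*(-136 + a) (E(W, a) = (-136 + a)*(2*a) = 2*a*(-136 + a))
O = -262087 (O = -7 + 104*(2*10*(-136 + 10)) = -7 + 104*(2*10*(-126)) = -7 + 104*(-2520) = -7 - 262080 = -262087)
-O = -1*(-262087) = 262087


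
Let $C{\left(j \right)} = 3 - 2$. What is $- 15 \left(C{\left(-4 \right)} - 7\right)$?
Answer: $90$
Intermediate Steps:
$C{\left(j \right)} = 1$
$- 15 \left(C{\left(-4 \right)} - 7\right) = - 15 \left(1 - 7\right) = \left(-15\right) \left(-6\right) = 90$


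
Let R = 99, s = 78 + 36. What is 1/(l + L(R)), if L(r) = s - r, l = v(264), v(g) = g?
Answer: 1/279 ≈ 0.0035842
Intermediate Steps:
s = 114
l = 264
L(r) = 114 - r
1/(l + L(R)) = 1/(264 + (114 - 1*99)) = 1/(264 + (114 - 99)) = 1/(264 + 15) = 1/279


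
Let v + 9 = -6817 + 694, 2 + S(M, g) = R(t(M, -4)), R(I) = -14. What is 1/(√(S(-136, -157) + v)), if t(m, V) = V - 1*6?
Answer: -I*√1537/3074 ≈ -0.012754*I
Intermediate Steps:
t(m, V) = -6 + V (t(m, V) = V - 6 = -6 + V)
S(M, g) = -16 (S(M, g) = -2 - 14 = -16)
v = -6132 (v = -9 + (-6817 + 694) = -9 - 6123 = -6132)
1/(√(S(-136, -157) + v)) = 1/(√(-16 - 6132)) = 1/(√(-6148)) = 1/(2*I*√1537) = -I*√1537/3074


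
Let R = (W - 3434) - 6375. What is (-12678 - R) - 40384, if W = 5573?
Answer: -48826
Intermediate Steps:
R = -4236 (R = (5573 - 3434) - 6375 = 2139 - 6375 = -4236)
(-12678 - R) - 40384 = (-12678 - 1*(-4236)) - 40384 = (-12678 + 4236) - 40384 = -8442 - 40384 = -48826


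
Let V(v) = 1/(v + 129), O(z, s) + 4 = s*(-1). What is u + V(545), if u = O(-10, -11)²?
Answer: 33027/674 ≈ 49.001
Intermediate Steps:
O(z, s) = -4 - s (O(z, s) = -4 + s*(-1) = -4 - s)
V(v) = 1/(129 + v)
u = 49 (u = (-4 - 1*(-11))² = (-4 + 11)² = 7² = 49)
u + V(545) = 49 + 1/(129 + 545) = 49 + 1/674 = 33027/674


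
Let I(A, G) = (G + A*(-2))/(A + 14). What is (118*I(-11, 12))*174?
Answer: 232696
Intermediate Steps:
I(A, G) = (G - 2*A)/(14 + A)
(118*I(-11, 12))*174 = (118*((12 - 2*(-11))/(14 - 11)))*174 = (118*((12 + 22)/3))*174 = (118*((⅓)*34))*174 = (118*(34/3))*174 = (4012/3)*174 = 232696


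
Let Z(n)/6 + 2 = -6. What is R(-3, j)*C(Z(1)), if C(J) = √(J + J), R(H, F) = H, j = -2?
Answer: -12*I*√6 ≈ -29.394*I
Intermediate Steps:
Z(n) = -48 (Z(n) = -12 + 6*(-6) = -12 - 36 = -48)
C(J) = √2*√J (C(J) = √(2*J) = √2*√J)
R(-3, j)*C(Z(1)) = -3*√2*√(-48) = -3*√2*4*I*√3 = -12*I*√6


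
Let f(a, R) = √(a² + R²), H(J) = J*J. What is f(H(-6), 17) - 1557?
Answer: -1557 + √1585 ≈ -1517.2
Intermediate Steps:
H(J) = J²
f(a, R) = √(R² + a²)
f(H(-6), 17) - 1557 = √(17² + ((-6)²)²) - 1557 = √(289 + 36²) - 1557 = √(289 + 1296) - 1557 = √1585 - 1557 = -1557 + √1585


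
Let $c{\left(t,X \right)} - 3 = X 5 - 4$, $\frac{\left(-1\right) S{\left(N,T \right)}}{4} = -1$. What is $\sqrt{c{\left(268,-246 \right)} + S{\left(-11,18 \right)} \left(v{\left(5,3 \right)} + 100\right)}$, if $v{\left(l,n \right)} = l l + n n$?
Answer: $i \sqrt{695} \approx 26.363 i$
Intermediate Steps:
$S{\left(N,T \right)} = 4$ ($S{\left(N,T \right)} = \left(-4\right) \left(-1\right) = 4$)
$c{\left(t,X \right)} = -1 + 5 X$ ($c{\left(t,X \right)} = 3 + \left(X 5 - 4\right) = 3 + \left(5 X - 4\right) = 3 + \left(-4 + 5 X\right) = -1 + 5 X$)
$v{\left(l,n \right)} = l^{2} + n^{2}$
$\sqrt{c{\left(268,-246 \right)} + S{\left(-11,18 \right)} \left(v{\left(5,3 \right)} + 100\right)} = \sqrt{\left(-1 + 5 \left(-246\right)\right) + 4 \left(\left(5^{2} + 3^{2}\right) + 100\right)} = \sqrt{\left(-1 - 1230\right) + 4 \left(\left(25 + 9\right) + 100\right)} = \sqrt{-1231 + 4 \left(34 + 100\right)} = \sqrt{-1231 + 4 \cdot 134} = \sqrt{-1231 + 536} = \sqrt{-695} = i \sqrt{695}$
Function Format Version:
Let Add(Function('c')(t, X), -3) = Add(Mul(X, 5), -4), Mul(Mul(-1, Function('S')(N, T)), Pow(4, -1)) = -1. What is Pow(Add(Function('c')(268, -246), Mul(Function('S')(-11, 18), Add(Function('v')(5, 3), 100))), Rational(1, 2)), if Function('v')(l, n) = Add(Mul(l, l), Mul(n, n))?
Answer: Mul(I, Pow(695, Rational(1, 2))) ≈ Mul(26.363, I)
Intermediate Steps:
Function('S')(N, T) = 4 (Function('S')(N, T) = Mul(-4, -1) = 4)
Function('c')(t, X) = Add(-1, Mul(5, X)) (Function('c')(t, X) = Add(3, Add(Mul(X, 5), -4)) = Add(3, Add(Mul(5, X), -4)) = Add(3, Add(-4, Mul(5, X))) = Add(-1, Mul(5, X)))
Function('v')(l, n) = Add(Pow(l, 2), Pow(n, 2))
Pow(Add(Function('c')(268, -246), Mul(Function('S')(-11, 18), Add(Function('v')(5, 3), 100))), Rational(1, 2)) = Pow(Add(Add(-1, Mul(5, -246)), Mul(4, Add(Add(Pow(5, 2), Pow(3, 2)), 100))), Rational(1, 2)) = Pow(Add(Add(-1, -1230), Mul(4, Add(Add(25, 9), 100))), Rational(1, 2)) = Pow(Add(-1231, Mul(4, Add(34, 100))), Rational(1, 2)) = Pow(Add(-1231, Mul(4, 134)), Rational(1, 2)) = Pow(Add(-1231, 536), Rational(1, 2)) = Pow(-695, Rational(1, 2)) = Mul(I, Pow(695, Rational(1, 2)))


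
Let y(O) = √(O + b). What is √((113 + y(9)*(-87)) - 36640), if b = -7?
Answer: √(-36527 - 87*√2) ≈ 191.44*I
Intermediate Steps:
y(O) = √(-7 + O) (y(O) = √(O - 7) = √(-7 + O))
√((113 + y(9)*(-87)) - 36640) = √((113 + √(-7 + 9)*(-87)) - 36640) = √((113 + √2*(-87)) - 36640) = √((113 - 87*√2) - 36640) = √(-36527 - 87*√2)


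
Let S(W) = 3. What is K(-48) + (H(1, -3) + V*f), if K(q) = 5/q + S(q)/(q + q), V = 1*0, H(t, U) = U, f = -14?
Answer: -301/96 ≈ -3.1354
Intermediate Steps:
V = 0
K(q) = 13/(2*q) (K(q) = 5/q + 3/(q + q) = 5/q + 3/((2*q)) = 5/q + 3*(1/(2*q)) = 5/q + 3/(2*q) = 13/(2*q))
K(-48) + (H(1, -3) + V*f) = (13/2)/(-48) + (-3 + 0*(-14)) = (13/2)*(-1/48) + (-3 + 0) = -13/96 - 3 = -301/96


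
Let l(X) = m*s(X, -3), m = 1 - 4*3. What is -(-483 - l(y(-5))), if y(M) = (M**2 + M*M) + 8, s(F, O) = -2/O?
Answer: 1427/3 ≈ 475.67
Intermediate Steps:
y(M) = 8 + 2*M**2 (y(M) = (M**2 + M**2) + 8 = 2*M**2 + 8 = 8 + 2*M**2)
m = -11 (m = 1 - 12 = -11)
l(X) = -22/3 (l(X) = -(-22)/(-3) = -(-22)*(-1)/3 = -11*2/3 = -22/3)
-(-483 - l(y(-5))) = -(-483 - 1*(-22/3)) = -(-483 + 22/3) = -1*(-1427/3) = 1427/3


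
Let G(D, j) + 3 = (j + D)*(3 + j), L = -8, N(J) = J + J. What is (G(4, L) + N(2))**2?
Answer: 441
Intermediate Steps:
N(J) = 2*J
G(D, j) = -3 + (3 + j)*(D + j) (G(D, j) = -3 + (j + D)*(3 + j) = -3 + (D + j)*(3 + j) = -3 + (3 + j)*(D + j))
(G(4, L) + N(2))**2 = ((-3 + (-8)**2 + 3*4 + 3*(-8) + 4*(-8)) + 2*2)**2 = ((-3 + 64 + 12 - 24 - 32) + 4)**2 = (17 + 4)**2 = 21**2 = 441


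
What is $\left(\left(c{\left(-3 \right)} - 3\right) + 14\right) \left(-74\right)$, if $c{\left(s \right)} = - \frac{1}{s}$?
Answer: $- \frac{2516}{3} \approx -838.67$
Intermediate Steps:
$\left(\left(c{\left(-3 \right)} - 3\right) + 14\right) \left(-74\right) = \left(\left(- \frac{1}{-3} - 3\right) + 14\right) \left(-74\right) = \left(\left(\left(-1\right) \left(- \frac{1}{3}\right) - 3\right) + 14\right) \left(-74\right) = \left(\left(\frac{1}{3} - 3\right) + 14\right) \left(-74\right) = \left(- \frac{8}{3} + 14\right) \left(-74\right) = \frac{34}{3} \left(-74\right) = - \frac{2516}{3}$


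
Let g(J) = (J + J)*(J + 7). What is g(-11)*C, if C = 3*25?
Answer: 6600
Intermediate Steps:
g(J) = 2*J*(7 + J) (g(J) = (2*J)*(7 + J) = 2*J*(7 + J))
C = 75
g(-11)*C = (2*(-11)*(7 - 11))*75 = (2*(-11)*(-4))*75 = 88*75 = 6600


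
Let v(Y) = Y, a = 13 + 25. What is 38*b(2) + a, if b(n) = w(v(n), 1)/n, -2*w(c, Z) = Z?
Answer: 57/2 ≈ 28.500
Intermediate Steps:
a = 38
w(c, Z) = -Z/2
b(n) = -1/(2*n) (b(n) = (-½*1)/n = -1/(2*n))
38*b(2) + a = 38*(-½/2) + 38 = 38*(-½*½) + 38 = 38*(-¼) + 38 = -19/2 + 38 = 57/2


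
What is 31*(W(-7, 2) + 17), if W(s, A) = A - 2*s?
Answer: 1023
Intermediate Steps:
31*(W(-7, 2) + 17) = 31*((2 - 2*(-7)) + 17) = 31*((2 + 14) + 17) = 31*(16 + 17) = 31*33 = 1023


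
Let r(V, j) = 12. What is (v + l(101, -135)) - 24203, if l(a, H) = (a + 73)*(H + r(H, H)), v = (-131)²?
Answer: -28444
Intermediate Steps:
v = 17161
l(a, H) = (12 + H)*(73 + a) (l(a, H) = (a + 73)*(H + 12) = (73 + a)*(12 + H) = (12 + H)*(73 + a))
(v + l(101, -135)) - 24203 = (17161 + (876 + 12*101 + 73*(-135) - 135*101)) - 24203 = (17161 + (876 + 1212 - 9855 - 13635)) - 24203 = (17161 - 21402) - 24203 = -4241 - 24203 = -28444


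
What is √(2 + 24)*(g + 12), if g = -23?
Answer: -11*√26 ≈ -56.089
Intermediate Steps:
√(2 + 24)*(g + 12) = √(2 + 24)*(-23 + 12) = √26*(-11) = -11*√26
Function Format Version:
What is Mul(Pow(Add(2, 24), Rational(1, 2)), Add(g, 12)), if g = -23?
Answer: Mul(-11, Pow(26, Rational(1, 2))) ≈ -56.089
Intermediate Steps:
Mul(Pow(Add(2, 24), Rational(1, 2)), Add(g, 12)) = Mul(Pow(Add(2, 24), Rational(1, 2)), Add(-23, 12)) = Mul(Pow(26, Rational(1, 2)), -11) = Mul(-11, Pow(26, Rational(1, 2)))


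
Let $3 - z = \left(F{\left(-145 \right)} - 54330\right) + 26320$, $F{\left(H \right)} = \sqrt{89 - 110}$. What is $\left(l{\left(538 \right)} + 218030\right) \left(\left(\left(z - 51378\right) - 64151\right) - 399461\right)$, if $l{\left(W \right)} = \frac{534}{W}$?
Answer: $- \frac{28561365161249}{269} - \frac{58650337 i \sqrt{21}}{269} \approx -1.0618 \cdot 10^{11} - 9.9914 \cdot 10^{5} i$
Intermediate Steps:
$F{\left(H \right)} = i \sqrt{21}$ ($F{\left(H \right)} = \sqrt{-21} = i \sqrt{21}$)
$z = 28013 - i \sqrt{21}$ ($z = 3 - \left(\left(i \sqrt{21} - 54330\right) + 26320\right) = 3 - \left(\left(-54330 + i \sqrt{21}\right) + 26320\right) = 3 - \left(-28010 + i \sqrt{21}\right) = 3 + \left(28010 - i \sqrt{21}\right) = 28013 - i \sqrt{21} \approx 28013.0 - 4.5826 i$)
$\left(l{\left(538 \right)} + 218030\right) \left(\left(\left(z - 51378\right) - 64151\right) - 399461\right) = \left(\frac{534}{538} + 218030\right) \left(\left(\left(\left(28013 - i \sqrt{21}\right) - 51378\right) - 64151\right) - 399461\right) = \left(534 \cdot \frac{1}{538} + 218030\right) \left(\left(\left(-23365 - i \sqrt{21}\right) - 64151\right) - 399461\right) = \left(\frac{267}{269} + 218030\right) \left(\left(-87516 - i \sqrt{21}\right) - 399461\right) = \frac{58650337 \left(-486977 - i \sqrt{21}\right)}{269} = - \frac{28561365161249}{269} - \frac{58650337 i \sqrt{21}}{269}$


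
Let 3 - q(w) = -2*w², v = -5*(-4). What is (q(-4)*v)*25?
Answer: 17500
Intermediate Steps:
v = 20
q(w) = 3 + 2*w² (q(w) = 3 - (-2)*w² = 3 + 2*w²)
(q(-4)*v)*25 = ((3 + 2*(-4)²)*20)*25 = ((3 + 2*16)*20)*25 = ((3 + 32)*20)*25 = (35*20)*25 = 700*25 = 17500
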